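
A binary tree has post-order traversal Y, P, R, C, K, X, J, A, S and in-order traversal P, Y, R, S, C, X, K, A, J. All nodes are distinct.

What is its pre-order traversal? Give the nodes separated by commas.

The last element of post-order is the root; it splits in-order into left and right subtrees.
Root S: left subtree has 3 nodes {P, Y, R}, right has 5 {C, X, K, A, J}.
  Root R: left subtree has 2 nodes {P, Y}, right has 0 { }.
    Root P: left subtree has 0 nodes { }, right has 1 {Y}.
  Root A: left subtree has 3 nodes {C, X, K}, right has 1 {J}.
    Root X: left subtree has 1 node {C}, right has 1 {K}.

S, R, P, Y, A, X, C, K, J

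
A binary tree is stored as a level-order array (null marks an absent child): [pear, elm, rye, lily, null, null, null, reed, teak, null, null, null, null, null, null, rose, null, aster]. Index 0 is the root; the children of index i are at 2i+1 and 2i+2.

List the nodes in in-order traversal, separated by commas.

rose, reed, lily, aster, teak, elm, pear, rye

In-order visits the left subtree, then the node, then the right subtree.
At pear: go left to elm.
  At elm: go left to lily.
    At lily: go left to reed.
      At reed: go left to rose.
        rose is a leaf — visit rose.
      Visit reed.
      At reed: no right child.
    Visit lily.
    At lily: go right to teak.
      At teak: go left to aster.
        aster is a leaf — visit aster.
      Visit teak.
      At teak: no right child.
  Visit elm.
  At elm: no right child.
Visit pear.
At pear: go right to rye.
  rye is a leaf — visit rye.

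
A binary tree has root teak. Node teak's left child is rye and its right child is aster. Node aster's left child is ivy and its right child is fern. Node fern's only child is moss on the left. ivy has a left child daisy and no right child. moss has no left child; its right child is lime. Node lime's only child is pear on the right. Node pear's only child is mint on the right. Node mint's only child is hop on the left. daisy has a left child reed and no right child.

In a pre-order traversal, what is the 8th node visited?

Pre-order visits the node, then its left subtree, then its right subtree.
Visit teak.
At teak: go left to rye.
  rye is a leaf — visit rye.
At teak: go right to aster.
  Visit aster.
  At aster: go left to ivy.
    Visit ivy.
    At ivy: go left to daisy.
      Visit daisy.
      At daisy: go left to reed.
        reed is a leaf — visit reed.
      At daisy: no right child.
    At ivy: no right child.
  At aster: go right to fern.
    Visit fern.
    At fern: go left to moss.
      Visit moss.
      At moss: no left child.
      At moss: go right to lime.
        Visit lime.
        At lime: no left child.
        At lime: go right to pear.
          Visit pear.
          At pear: no left child.
          At pear: go right to mint.
            Visit mint.
            At mint: go left to hop.
              hop is a leaf — visit hop.
            At mint: no right child.
    At fern: no right child.
Full pre-order sequence: teak, rye, aster, ivy, daisy, reed, fern, moss, lime, pear, mint, hop.

moss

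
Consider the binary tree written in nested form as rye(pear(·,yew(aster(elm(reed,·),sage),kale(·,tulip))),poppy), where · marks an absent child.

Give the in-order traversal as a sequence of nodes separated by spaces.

pear reed elm aster sage yew kale tulip rye poppy

In-order visits the left subtree, then the node, then the right subtree.
At rye: go left to pear.
  At pear: no left child.
  Visit pear.
  At pear: go right to yew.
    At yew: go left to aster.
      At aster: go left to elm.
        At elm: go left to reed.
          reed is a leaf — visit reed.
        Visit elm.
        At elm: no right child.
      Visit aster.
      At aster: go right to sage.
        sage is a leaf — visit sage.
    Visit yew.
    At yew: go right to kale.
      At kale: no left child.
      Visit kale.
      At kale: go right to tulip.
        tulip is a leaf — visit tulip.
Visit rye.
At rye: go right to poppy.
  poppy is a leaf — visit poppy.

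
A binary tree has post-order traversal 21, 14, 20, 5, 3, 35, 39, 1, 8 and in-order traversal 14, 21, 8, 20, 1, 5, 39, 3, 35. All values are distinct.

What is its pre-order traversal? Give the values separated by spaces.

8 14 21 1 20 39 5 35 3

The last element of post-order is the root; it splits in-order into left and right subtrees.
Root 8: left subtree has 2 nodes {14, 21}, right has 6 {20, 1, 5, 39, 3, 35}.
  Root 14: left subtree has 0 nodes { }, right has 1 {21}.
  Root 1: left subtree has 1 node {20}, right has 4 {5, 39, 3, 35}.
    Root 39: left subtree has 1 node {5}, right has 2 {3, 35}.
      Root 35: left subtree has 1 node {3}, right has 0 { }.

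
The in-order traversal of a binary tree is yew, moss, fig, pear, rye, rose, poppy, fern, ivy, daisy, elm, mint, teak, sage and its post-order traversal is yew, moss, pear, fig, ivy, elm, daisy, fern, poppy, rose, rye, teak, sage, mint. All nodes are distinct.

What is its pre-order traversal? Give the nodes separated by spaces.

The last element of post-order is the root; it splits in-order into left and right subtrees.
Root mint: left subtree has 11 nodes {yew, moss, fig, pear, rye, rose, poppy, fern, ivy, daisy, elm}, right has 2 {teak, sage}.
  Root rye: left subtree has 4 nodes {yew, moss, fig, pear}, right has 6 {rose, poppy, fern, ivy, daisy, elm}.
    Root fig: left subtree has 2 nodes {yew, moss}, right has 1 {pear}.
      Root moss: left subtree has 1 node {yew}, right has 0 { }.
    Root rose: left subtree has 0 nodes { }, right has 5 {poppy, fern, ivy, daisy, elm}.
      Root poppy: left subtree has 0 nodes { }, right has 4 {fern, ivy, daisy, elm}.
        Root fern: left subtree has 0 nodes { }, right has 3 {ivy, daisy, elm}.
          Root daisy: left subtree has 1 node {ivy}, right has 1 {elm}.
  Root sage: left subtree has 1 node {teak}, right has 0 { }.

mint rye fig moss yew pear rose poppy fern daisy ivy elm sage teak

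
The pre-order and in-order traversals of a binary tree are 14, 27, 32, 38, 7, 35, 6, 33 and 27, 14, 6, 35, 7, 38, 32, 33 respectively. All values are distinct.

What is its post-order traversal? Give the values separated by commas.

The first element of pre-order is the root; it splits in-order into left and right subtrees.
Root 14: left subtree has 1 node {27}, right has 6 {6, 35, 7, 38, 32, 33}.
  Root 32: left subtree has 4 nodes {6, 35, 7, 38}, right has 1 {33}.
    Root 38: left subtree has 3 nodes {6, 35, 7}, right has 0 { }.
      Root 7: left subtree has 2 nodes {6, 35}, right has 0 { }.
        Root 35: left subtree has 1 node {6}, right has 0 { }.

27, 6, 35, 7, 38, 33, 32, 14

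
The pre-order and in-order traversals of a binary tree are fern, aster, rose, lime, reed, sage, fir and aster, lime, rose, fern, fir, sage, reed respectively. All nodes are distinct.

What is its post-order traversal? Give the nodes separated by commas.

lime, rose, aster, fir, sage, reed, fern

The first element of pre-order is the root; it splits in-order into left and right subtrees.
Root fern: left subtree has 3 nodes {aster, lime, rose}, right has 3 {fir, sage, reed}.
  Root aster: left subtree has 0 nodes { }, right has 2 {lime, rose}.
    Root rose: left subtree has 1 node {lime}, right has 0 { }.
  Root reed: left subtree has 2 nodes {fir, sage}, right has 0 { }.
    Root sage: left subtree has 1 node {fir}, right has 0 { }.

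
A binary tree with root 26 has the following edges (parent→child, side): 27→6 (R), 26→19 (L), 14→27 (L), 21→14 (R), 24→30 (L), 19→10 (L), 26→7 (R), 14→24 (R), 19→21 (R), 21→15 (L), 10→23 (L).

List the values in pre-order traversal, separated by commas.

Pre-order visits the node, then its left subtree, then its right subtree.
Visit 26.
At 26: go left to 19.
  Visit 19.
  At 19: go left to 10.
    Visit 10.
    At 10: go left to 23.
      23 is a leaf — visit 23.
    At 10: no right child.
  At 19: go right to 21.
    Visit 21.
    At 21: go left to 15.
      15 is a leaf — visit 15.
    At 21: go right to 14.
      Visit 14.
      At 14: go left to 27.
        Visit 27.
        At 27: no left child.
        At 27: go right to 6.
          6 is a leaf — visit 6.
      At 14: go right to 24.
        Visit 24.
        At 24: go left to 30.
          30 is a leaf — visit 30.
        At 24: no right child.
At 26: go right to 7.
  7 is a leaf — visit 7.

26, 19, 10, 23, 21, 15, 14, 27, 6, 24, 30, 7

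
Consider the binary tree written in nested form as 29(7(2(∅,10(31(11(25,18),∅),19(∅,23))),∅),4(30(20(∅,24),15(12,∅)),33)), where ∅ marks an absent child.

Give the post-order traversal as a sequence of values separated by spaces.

Post-order visits the left subtree, then the right subtree, then the node.
At 29: go left to 7.
  At 7: go left to 2.
    At 2: no left child.
    At 2: go right to 10.
      At 10: go left to 31.
        At 31: go left to 11.
          At 11: go left to 25.
            25 is a leaf — visit 25.
          At 11: go right to 18.
            18 is a leaf — visit 18.
          Visit 11.
        At 31: no right child.
        Visit 31.
      At 10: go right to 19.
        At 19: no left child.
        At 19: go right to 23.
          23 is a leaf — visit 23.
        Visit 19.
      Visit 10.
    Visit 2.
  At 7: no right child.
  Visit 7.
At 29: go right to 4.
  At 4: go left to 30.
    At 30: go left to 20.
      At 20: no left child.
      At 20: go right to 24.
        24 is a leaf — visit 24.
      Visit 20.
    At 30: go right to 15.
      At 15: go left to 12.
        12 is a leaf — visit 12.
      At 15: no right child.
      Visit 15.
    Visit 30.
  At 4: go right to 33.
    33 is a leaf — visit 33.
  Visit 4.
Visit 29.

25 18 11 31 23 19 10 2 7 24 20 12 15 30 33 4 29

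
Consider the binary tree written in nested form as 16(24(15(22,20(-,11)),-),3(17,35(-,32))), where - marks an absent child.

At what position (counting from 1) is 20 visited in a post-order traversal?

3

Post-order visits the left subtree, then the right subtree, then the node.
At 16: go left to 24.
  At 24: go left to 15.
    At 15: go left to 22.
      22 is a leaf — visit 22.
    At 15: go right to 20.
      At 20: no left child.
      At 20: go right to 11.
        11 is a leaf — visit 11.
      Visit 20.
    Visit 15.
  At 24: no right child.
  Visit 24.
At 16: go right to 3.
  At 3: go left to 17.
    17 is a leaf — visit 17.
  At 3: go right to 35.
    At 35: no left child.
    At 35: go right to 32.
      32 is a leaf — visit 32.
    Visit 35.
  Visit 3.
Visit 16.
Full post-order sequence: 22, 11, 20, 15, 24, 17, 32, 35, 3, 16.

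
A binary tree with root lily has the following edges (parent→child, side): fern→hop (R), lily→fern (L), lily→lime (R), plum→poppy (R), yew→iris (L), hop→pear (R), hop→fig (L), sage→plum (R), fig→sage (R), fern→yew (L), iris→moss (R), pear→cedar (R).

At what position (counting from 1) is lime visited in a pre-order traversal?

Pre-order visits the node, then its left subtree, then its right subtree.
Visit lily.
At lily: go left to fern.
  Visit fern.
  At fern: go left to yew.
    Visit yew.
    At yew: go left to iris.
      Visit iris.
      At iris: no left child.
      At iris: go right to moss.
        moss is a leaf — visit moss.
    At yew: no right child.
  At fern: go right to hop.
    Visit hop.
    At hop: go left to fig.
      Visit fig.
      At fig: no left child.
      At fig: go right to sage.
        Visit sage.
        At sage: no left child.
        At sage: go right to plum.
          Visit plum.
          At plum: no left child.
          At plum: go right to poppy.
            poppy is a leaf — visit poppy.
    At hop: go right to pear.
      Visit pear.
      At pear: no left child.
      At pear: go right to cedar.
        cedar is a leaf — visit cedar.
At lily: go right to lime.
  lime is a leaf — visit lime.
Full pre-order sequence: lily, fern, yew, iris, moss, hop, fig, sage, plum, poppy, pear, cedar, lime.

13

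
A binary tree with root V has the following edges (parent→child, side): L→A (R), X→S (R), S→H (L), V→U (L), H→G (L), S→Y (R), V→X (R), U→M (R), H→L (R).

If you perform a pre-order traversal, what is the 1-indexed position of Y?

10

Pre-order visits the node, then its left subtree, then its right subtree.
Visit V.
At V: go left to U.
  Visit U.
  At U: no left child.
  At U: go right to M.
    M is a leaf — visit M.
At V: go right to X.
  Visit X.
  At X: no left child.
  At X: go right to S.
    Visit S.
    At S: go left to H.
      Visit H.
      At H: go left to G.
        G is a leaf — visit G.
      At H: go right to L.
        Visit L.
        At L: no left child.
        At L: go right to A.
          A is a leaf — visit A.
    At S: go right to Y.
      Y is a leaf — visit Y.
Full pre-order sequence: V, U, M, X, S, H, G, L, A, Y.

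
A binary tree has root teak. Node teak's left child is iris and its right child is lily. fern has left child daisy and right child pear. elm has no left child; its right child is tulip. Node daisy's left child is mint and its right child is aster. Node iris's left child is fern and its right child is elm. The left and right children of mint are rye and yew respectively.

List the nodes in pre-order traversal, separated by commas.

teak, iris, fern, daisy, mint, rye, yew, aster, pear, elm, tulip, lily

Pre-order visits the node, then its left subtree, then its right subtree.
Visit teak.
At teak: go left to iris.
  Visit iris.
  At iris: go left to fern.
    Visit fern.
    At fern: go left to daisy.
      Visit daisy.
      At daisy: go left to mint.
        Visit mint.
        At mint: go left to rye.
          rye is a leaf — visit rye.
        At mint: go right to yew.
          yew is a leaf — visit yew.
      At daisy: go right to aster.
        aster is a leaf — visit aster.
    At fern: go right to pear.
      pear is a leaf — visit pear.
  At iris: go right to elm.
    Visit elm.
    At elm: no left child.
    At elm: go right to tulip.
      tulip is a leaf — visit tulip.
At teak: go right to lily.
  lily is a leaf — visit lily.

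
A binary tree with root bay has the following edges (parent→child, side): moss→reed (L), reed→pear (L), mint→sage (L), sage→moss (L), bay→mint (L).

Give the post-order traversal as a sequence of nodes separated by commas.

Post-order visits the left subtree, then the right subtree, then the node.
At bay: go left to mint.
  At mint: go left to sage.
    At sage: go left to moss.
      At moss: go left to reed.
        At reed: go left to pear.
          pear is a leaf — visit pear.
        At reed: no right child.
        Visit reed.
      At moss: no right child.
      Visit moss.
    At sage: no right child.
    Visit sage.
  At mint: no right child.
  Visit mint.
At bay: no right child.
Visit bay.

pear, reed, moss, sage, mint, bay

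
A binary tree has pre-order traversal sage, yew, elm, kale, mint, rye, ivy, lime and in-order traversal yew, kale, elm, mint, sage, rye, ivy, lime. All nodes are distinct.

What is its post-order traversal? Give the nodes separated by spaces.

The first element of pre-order is the root; it splits in-order into left and right subtrees.
Root sage: left subtree has 4 nodes {yew, kale, elm, mint}, right has 3 {rye, ivy, lime}.
  Root yew: left subtree has 0 nodes { }, right has 3 {kale, elm, mint}.
    Root elm: left subtree has 1 node {kale}, right has 1 {mint}.
  Root rye: left subtree has 0 nodes { }, right has 2 {ivy, lime}.
    Root ivy: left subtree has 0 nodes { }, right has 1 {lime}.

kale mint elm yew lime ivy rye sage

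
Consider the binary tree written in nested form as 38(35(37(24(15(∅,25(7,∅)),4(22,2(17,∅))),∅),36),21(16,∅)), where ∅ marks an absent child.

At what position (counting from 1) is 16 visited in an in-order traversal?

13

In-order visits the left subtree, then the node, then the right subtree.
At 38: go left to 35.
  At 35: go left to 37.
    At 37: go left to 24.
      At 24: go left to 15.
        At 15: no left child.
        Visit 15.
        At 15: go right to 25.
          At 25: go left to 7.
            7 is a leaf — visit 7.
          Visit 25.
          At 25: no right child.
      Visit 24.
      At 24: go right to 4.
        At 4: go left to 22.
          22 is a leaf — visit 22.
        Visit 4.
        At 4: go right to 2.
          At 2: go left to 17.
            17 is a leaf — visit 17.
          Visit 2.
          At 2: no right child.
    Visit 37.
    At 37: no right child.
  Visit 35.
  At 35: go right to 36.
    36 is a leaf — visit 36.
Visit 38.
At 38: go right to 21.
  At 21: go left to 16.
    16 is a leaf — visit 16.
  Visit 21.
  At 21: no right child.
Full in-order sequence: 15, 7, 25, 24, 22, 4, 17, 2, 37, 35, 36, 38, 16, 21.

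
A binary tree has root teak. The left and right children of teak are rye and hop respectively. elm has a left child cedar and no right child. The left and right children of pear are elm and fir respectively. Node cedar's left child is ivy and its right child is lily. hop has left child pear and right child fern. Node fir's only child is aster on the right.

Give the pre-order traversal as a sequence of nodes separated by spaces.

Pre-order visits the node, then its left subtree, then its right subtree.
Visit teak.
At teak: go left to rye.
  rye is a leaf — visit rye.
At teak: go right to hop.
  Visit hop.
  At hop: go left to pear.
    Visit pear.
    At pear: go left to elm.
      Visit elm.
      At elm: go left to cedar.
        Visit cedar.
        At cedar: go left to ivy.
          ivy is a leaf — visit ivy.
        At cedar: go right to lily.
          lily is a leaf — visit lily.
      At elm: no right child.
    At pear: go right to fir.
      Visit fir.
      At fir: no left child.
      At fir: go right to aster.
        aster is a leaf — visit aster.
  At hop: go right to fern.
    fern is a leaf — visit fern.

teak rye hop pear elm cedar ivy lily fir aster fern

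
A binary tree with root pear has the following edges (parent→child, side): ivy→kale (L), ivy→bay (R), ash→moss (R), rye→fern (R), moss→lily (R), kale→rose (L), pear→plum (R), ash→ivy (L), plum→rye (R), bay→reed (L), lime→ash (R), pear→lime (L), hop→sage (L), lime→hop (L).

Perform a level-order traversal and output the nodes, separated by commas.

pear, lime, plum, hop, ash, rye, sage, ivy, moss, fern, kale, bay, lily, rose, reed

Level-order visits nodes level by level from the root, left to right within each level.
Level 0: pear
Level 1: lime, plum
Level 2: hop, ash, rye
Level 3: sage, ivy, moss, fern
Level 4: kale, bay, lily
Level 5: rose, reed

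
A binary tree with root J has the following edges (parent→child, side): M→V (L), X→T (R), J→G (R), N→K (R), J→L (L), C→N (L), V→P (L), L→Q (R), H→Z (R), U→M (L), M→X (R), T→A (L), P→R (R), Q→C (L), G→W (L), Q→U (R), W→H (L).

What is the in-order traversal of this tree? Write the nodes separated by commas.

In-order visits the left subtree, then the node, then the right subtree.
At J: go left to L.
  At L: no left child.
  Visit L.
  At L: go right to Q.
    At Q: go left to C.
      At C: go left to N.
        At N: no left child.
        Visit N.
        At N: go right to K.
          K is a leaf — visit K.
      Visit C.
      At C: no right child.
    Visit Q.
    At Q: go right to U.
      At U: go left to M.
        At M: go left to V.
          At V: go left to P.
            At P: no left child.
            Visit P.
            At P: go right to R.
              R is a leaf — visit R.
          Visit V.
          At V: no right child.
        Visit M.
        At M: go right to X.
          At X: no left child.
          Visit X.
          At X: go right to T.
            At T: go left to A.
              A is a leaf — visit A.
            Visit T.
            At T: no right child.
      Visit U.
      At U: no right child.
Visit J.
At J: go right to G.
  At G: go left to W.
    At W: go left to H.
      At H: no left child.
      Visit H.
      At H: go right to Z.
        Z is a leaf — visit Z.
    Visit W.
    At W: no right child.
  Visit G.
  At G: no right child.

L, N, K, C, Q, P, R, V, M, X, A, T, U, J, H, Z, W, G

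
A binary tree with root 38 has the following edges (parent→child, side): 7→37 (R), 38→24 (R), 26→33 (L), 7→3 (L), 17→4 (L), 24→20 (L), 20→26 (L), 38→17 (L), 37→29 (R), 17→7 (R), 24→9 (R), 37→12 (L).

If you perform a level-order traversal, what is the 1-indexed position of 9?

Level-order visits nodes level by level from the root, left to right within each level.
Level 0: 38
Level 1: 17, 24
Level 2: 4, 7, 20, 9
Level 3: 3, 37, 26
Level 4: 12, 29, 33
Full level-order sequence: 38, 17, 24, 4, 7, 20, 9, 3, 37, 26, 12, 29, 33.

7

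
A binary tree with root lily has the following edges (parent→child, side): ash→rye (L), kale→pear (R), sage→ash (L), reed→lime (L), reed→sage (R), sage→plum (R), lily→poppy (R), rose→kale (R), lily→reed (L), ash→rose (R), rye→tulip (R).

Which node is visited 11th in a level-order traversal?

kale

Level-order visits nodes level by level from the root, left to right within each level.
Level 0: lily
Level 1: reed, poppy
Level 2: lime, sage
Level 3: ash, plum
Level 4: rye, rose
Level 5: tulip, kale
Level 6: pear
Full level-order sequence: lily, reed, poppy, lime, sage, ash, plum, rye, rose, tulip, kale, pear.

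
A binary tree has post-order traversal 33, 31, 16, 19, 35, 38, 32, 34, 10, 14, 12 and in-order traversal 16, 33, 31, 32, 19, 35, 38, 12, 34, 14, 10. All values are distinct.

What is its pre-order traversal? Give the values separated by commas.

The last element of post-order is the root; it splits in-order into left and right subtrees.
Root 12: left subtree has 7 nodes {16, 33, 31, 32, 19, 35, 38}, right has 3 {34, 14, 10}.
  Root 32: left subtree has 3 nodes {16, 33, 31}, right has 3 {19, 35, 38}.
    Root 16: left subtree has 0 nodes { }, right has 2 {33, 31}.
      Root 31: left subtree has 1 node {33}, right has 0 { }.
    Root 38: left subtree has 2 nodes {19, 35}, right has 0 { }.
      Root 35: left subtree has 1 node {19}, right has 0 { }.
  Root 14: left subtree has 1 node {34}, right has 1 {10}.

12, 32, 16, 31, 33, 38, 35, 19, 14, 34, 10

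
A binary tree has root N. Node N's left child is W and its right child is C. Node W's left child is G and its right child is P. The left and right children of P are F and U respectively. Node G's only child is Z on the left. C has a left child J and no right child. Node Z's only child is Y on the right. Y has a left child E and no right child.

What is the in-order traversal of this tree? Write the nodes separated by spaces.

In-order visits the left subtree, then the node, then the right subtree.
At N: go left to W.
  At W: go left to G.
    At G: go left to Z.
      At Z: no left child.
      Visit Z.
      At Z: go right to Y.
        At Y: go left to E.
          E is a leaf — visit E.
        Visit Y.
        At Y: no right child.
    Visit G.
    At G: no right child.
  Visit W.
  At W: go right to P.
    At P: go left to F.
      F is a leaf — visit F.
    Visit P.
    At P: go right to U.
      U is a leaf — visit U.
Visit N.
At N: go right to C.
  At C: go left to J.
    J is a leaf — visit J.
  Visit C.
  At C: no right child.

Z E Y G W F P U N J C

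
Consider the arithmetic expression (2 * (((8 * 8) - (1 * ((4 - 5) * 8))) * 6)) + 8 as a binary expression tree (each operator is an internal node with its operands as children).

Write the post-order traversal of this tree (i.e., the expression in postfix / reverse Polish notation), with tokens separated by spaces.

Post-order on an expression tree gives postfix notation: for each operator, emit left operand, right operand, then the operator.

2 8 8 * 1 4 5 - 8 * * - 6 * * 8 +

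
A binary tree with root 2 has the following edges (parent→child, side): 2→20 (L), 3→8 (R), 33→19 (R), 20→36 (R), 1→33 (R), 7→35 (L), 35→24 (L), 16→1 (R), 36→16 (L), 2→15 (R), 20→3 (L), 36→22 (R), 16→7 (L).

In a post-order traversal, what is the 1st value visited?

8

Post-order visits the left subtree, then the right subtree, then the node.
At 2: go left to 20.
  At 20: go left to 3.
    At 3: no left child.
    At 3: go right to 8.
      8 is a leaf — visit 8.
    Visit 3.
  At 20: go right to 36.
    At 36: go left to 16.
      At 16: go left to 7.
        At 7: go left to 35.
          At 35: go left to 24.
            24 is a leaf — visit 24.
          At 35: no right child.
          Visit 35.
        At 7: no right child.
        Visit 7.
      At 16: go right to 1.
        At 1: no left child.
        At 1: go right to 33.
          At 33: no left child.
          At 33: go right to 19.
            19 is a leaf — visit 19.
          Visit 33.
        Visit 1.
      Visit 16.
    At 36: go right to 22.
      22 is a leaf — visit 22.
    Visit 36.
  Visit 20.
At 2: go right to 15.
  15 is a leaf — visit 15.
Visit 2.
Full post-order sequence: 8, 3, 24, 35, 7, 19, 33, 1, 16, 22, 36, 20, 15, 2.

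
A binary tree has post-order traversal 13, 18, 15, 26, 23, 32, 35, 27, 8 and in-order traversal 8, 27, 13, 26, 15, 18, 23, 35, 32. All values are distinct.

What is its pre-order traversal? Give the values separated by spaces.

8 27 35 23 26 13 15 18 32

The last element of post-order is the root; it splits in-order into left and right subtrees.
Root 8: left subtree has 0 nodes { }, right has 8 {27, 13, 26, 15, 18, 23, 35, 32}.
  Root 27: left subtree has 0 nodes { }, right has 7 {13, 26, 15, 18, 23, 35, 32}.
    Root 35: left subtree has 5 nodes {13, 26, 15, 18, 23}, right has 1 {32}.
      Root 23: left subtree has 4 nodes {13, 26, 15, 18}, right has 0 { }.
        Root 26: left subtree has 1 node {13}, right has 2 {15, 18}.
          Root 15: left subtree has 0 nodes { }, right has 1 {18}.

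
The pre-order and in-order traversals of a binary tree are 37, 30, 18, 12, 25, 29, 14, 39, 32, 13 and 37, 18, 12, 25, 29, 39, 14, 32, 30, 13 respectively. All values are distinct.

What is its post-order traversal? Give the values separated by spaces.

39 32 14 29 25 12 18 13 30 37

The first element of pre-order is the root; it splits in-order into left and right subtrees.
Root 37: left subtree has 0 nodes { }, right has 9 {18, 12, 25, 29, 39, 14, 32, 30, 13}.
  Root 30: left subtree has 7 nodes {18, 12, 25, 29, 39, 14, 32}, right has 1 {13}.
    Root 18: left subtree has 0 nodes { }, right has 6 {12, 25, 29, 39, 14, 32}.
      Root 12: left subtree has 0 nodes { }, right has 5 {25, 29, 39, 14, 32}.
        Root 25: left subtree has 0 nodes { }, right has 4 {29, 39, 14, 32}.
          Root 29: left subtree has 0 nodes { }, right has 3 {39, 14, 32}.
            Root 14: left subtree has 1 node {39}, right has 1 {32}.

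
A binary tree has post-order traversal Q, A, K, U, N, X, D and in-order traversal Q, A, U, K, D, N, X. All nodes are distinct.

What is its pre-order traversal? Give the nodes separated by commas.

The last element of post-order is the root; it splits in-order into left and right subtrees.
Root D: left subtree has 4 nodes {Q, A, U, K}, right has 2 {N, X}.
  Root U: left subtree has 2 nodes {Q, A}, right has 1 {K}.
    Root A: left subtree has 1 node {Q}, right has 0 { }.
  Root X: left subtree has 1 node {N}, right has 0 { }.

D, U, A, Q, K, X, N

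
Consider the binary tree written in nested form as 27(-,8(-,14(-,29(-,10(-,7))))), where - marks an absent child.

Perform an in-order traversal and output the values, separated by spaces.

27 8 14 29 10 7

In-order visits the left subtree, then the node, then the right subtree.
At 27: no left child.
Visit 27.
At 27: go right to 8.
  At 8: no left child.
  Visit 8.
  At 8: go right to 14.
    At 14: no left child.
    Visit 14.
    At 14: go right to 29.
      At 29: no left child.
      Visit 29.
      At 29: go right to 10.
        At 10: no left child.
        Visit 10.
        At 10: go right to 7.
          7 is a leaf — visit 7.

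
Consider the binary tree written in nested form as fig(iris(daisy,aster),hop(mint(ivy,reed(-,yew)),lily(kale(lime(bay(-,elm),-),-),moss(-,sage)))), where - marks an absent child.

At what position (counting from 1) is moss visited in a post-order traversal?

13

Post-order visits the left subtree, then the right subtree, then the node.
At fig: go left to iris.
  At iris: go left to daisy.
    daisy is a leaf — visit daisy.
  At iris: go right to aster.
    aster is a leaf — visit aster.
  Visit iris.
At fig: go right to hop.
  At hop: go left to mint.
    At mint: go left to ivy.
      ivy is a leaf — visit ivy.
    At mint: go right to reed.
      At reed: no left child.
      At reed: go right to yew.
        yew is a leaf — visit yew.
      Visit reed.
    Visit mint.
  At hop: go right to lily.
    At lily: go left to kale.
      At kale: go left to lime.
        At lime: go left to bay.
          At bay: no left child.
          At bay: go right to elm.
            elm is a leaf — visit elm.
          Visit bay.
        At lime: no right child.
        Visit lime.
      At kale: no right child.
      Visit kale.
    At lily: go right to moss.
      At moss: no left child.
      At moss: go right to sage.
        sage is a leaf — visit sage.
      Visit moss.
    Visit lily.
  Visit hop.
Visit fig.
Full post-order sequence: daisy, aster, iris, ivy, yew, reed, mint, elm, bay, lime, kale, sage, moss, lily, hop, fig.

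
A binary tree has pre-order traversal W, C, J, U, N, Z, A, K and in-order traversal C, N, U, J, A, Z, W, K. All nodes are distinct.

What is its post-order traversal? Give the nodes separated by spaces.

The first element of pre-order is the root; it splits in-order into left and right subtrees.
Root W: left subtree has 6 nodes {C, N, U, J, A, Z}, right has 1 {K}.
  Root C: left subtree has 0 nodes { }, right has 5 {N, U, J, A, Z}.
    Root J: left subtree has 2 nodes {N, U}, right has 2 {A, Z}.
      Root U: left subtree has 1 node {N}, right has 0 { }.
      Root Z: left subtree has 1 node {A}, right has 0 { }.

N U A Z J C K W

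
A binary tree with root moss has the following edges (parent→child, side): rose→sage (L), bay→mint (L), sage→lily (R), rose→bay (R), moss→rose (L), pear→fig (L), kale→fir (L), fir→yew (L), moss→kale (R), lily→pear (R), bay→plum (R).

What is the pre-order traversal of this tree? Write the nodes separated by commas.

Pre-order visits the node, then its left subtree, then its right subtree.
Visit moss.
At moss: go left to rose.
  Visit rose.
  At rose: go left to sage.
    Visit sage.
    At sage: no left child.
    At sage: go right to lily.
      Visit lily.
      At lily: no left child.
      At lily: go right to pear.
        Visit pear.
        At pear: go left to fig.
          fig is a leaf — visit fig.
        At pear: no right child.
  At rose: go right to bay.
    Visit bay.
    At bay: go left to mint.
      mint is a leaf — visit mint.
    At bay: go right to plum.
      plum is a leaf — visit plum.
At moss: go right to kale.
  Visit kale.
  At kale: go left to fir.
    Visit fir.
    At fir: go left to yew.
      yew is a leaf — visit yew.
    At fir: no right child.
  At kale: no right child.

moss, rose, sage, lily, pear, fig, bay, mint, plum, kale, fir, yew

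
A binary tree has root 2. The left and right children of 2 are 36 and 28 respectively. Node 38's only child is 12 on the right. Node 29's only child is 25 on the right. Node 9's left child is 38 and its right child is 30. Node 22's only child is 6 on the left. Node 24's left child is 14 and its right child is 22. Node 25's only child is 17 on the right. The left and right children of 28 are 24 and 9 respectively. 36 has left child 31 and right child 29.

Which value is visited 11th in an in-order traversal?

In-order visits the left subtree, then the node, then the right subtree.
At 2: go left to 36.
  At 36: go left to 31.
    31 is a leaf — visit 31.
  Visit 36.
  At 36: go right to 29.
    At 29: no left child.
    Visit 29.
    At 29: go right to 25.
      At 25: no left child.
      Visit 25.
      At 25: go right to 17.
        17 is a leaf — visit 17.
Visit 2.
At 2: go right to 28.
  At 28: go left to 24.
    At 24: go left to 14.
      14 is a leaf — visit 14.
    Visit 24.
    At 24: go right to 22.
      At 22: go left to 6.
        6 is a leaf — visit 6.
      Visit 22.
      At 22: no right child.
  Visit 28.
  At 28: go right to 9.
    At 9: go left to 38.
      At 38: no left child.
      Visit 38.
      At 38: go right to 12.
        12 is a leaf — visit 12.
    Visit 9.
    At 9: go right to 30.
      30 is a leaf — visit 30.
Full in-order sequence: 31, 36, 29, 25, 17, 2, 14, 24, 6, 22, 28, 38, 12, 9, 30.

28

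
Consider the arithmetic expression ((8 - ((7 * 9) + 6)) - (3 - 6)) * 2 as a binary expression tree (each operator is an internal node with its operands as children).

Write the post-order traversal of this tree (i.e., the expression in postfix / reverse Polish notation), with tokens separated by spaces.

8 7 9 * 6 + - 3 6 - - 2 *

Post-order on an expression tree gives postfix notation: for each operator, emit left operand, right operand, then the operator.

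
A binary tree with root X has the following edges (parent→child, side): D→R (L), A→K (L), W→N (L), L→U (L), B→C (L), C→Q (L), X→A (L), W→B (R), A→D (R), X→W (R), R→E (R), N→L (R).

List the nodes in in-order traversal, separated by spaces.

In-order visits the left subtree, then the node, then the right subtree.
At X: go left to A.
  At A: go left to K.
    K is a leaf — visit K.
  Visit A.
  At A: go right to D.
    At D: go left to R.
      At R: no left child.
      Visit R.
      At R: go right to E.
        E is a leaf — visit E.
    Visit D.
    At D: no right child.
Visit X.
At X: go right to W.
  At W: go left to N.
    At N: no left child.
    Visit N.
    At N: go right to L.
      At L: go left to U.
        U is a leaf — visit U.
      Visit L.
      At L: no right child.
  Visit W.
  At W: go right to B.
    At B: go left to C.
      At C: go left to Q.
        Q is a leaf — visit Q.
      Visit C.
      At C: no right child.
    Visit B.
    At B: no right child.

K A R E D X N U L W Q C B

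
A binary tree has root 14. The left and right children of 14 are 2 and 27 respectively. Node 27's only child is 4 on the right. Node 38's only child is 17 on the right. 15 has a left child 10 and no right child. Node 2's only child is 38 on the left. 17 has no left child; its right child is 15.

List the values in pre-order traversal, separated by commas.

14, 2, 38, 17, 15, 10, 27, 4

Pre-order visits the node, then its left subtree, then its right subtree.
Visit 14.
At 14: go left to 2.
  Visit 2.
  At 2: go left to 38.
    Visit 38.
    At 38: no left child.
    At 38: go right to 17.
      Visit 17.
      At 17: no left child.
      At 17: go right to 15.
        Visit 15.
        At 15: go left to 10.
          10 is a leaf — visit 10.
        At 15: no right child.
  At 2: no right child.
At 14: go right to 27.
  Visit 27.
  At 27: no left child.
  At 27: go right to 4.
    4 is a leaf — visit 4.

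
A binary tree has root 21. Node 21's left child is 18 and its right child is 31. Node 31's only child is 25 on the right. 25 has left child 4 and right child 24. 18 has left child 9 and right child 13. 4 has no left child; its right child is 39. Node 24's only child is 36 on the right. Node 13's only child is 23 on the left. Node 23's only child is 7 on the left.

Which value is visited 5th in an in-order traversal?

13

In-order visits the left subtree, then the node, then the right subtree.
At 21: go left to 18.
  At 18: go left to 9.
    9 is a leaf — visit 9.
  Visit 18.
  At 18: go right to 13.
    At 13: go left to 23.
      At 23: go left to 7.
        7 is a leaf — visit 7.
      Visit 23.
      At 23: no right child.
    Visit 13.
    At 13: no right child.
Visit 21.
At 21: go right to 31.
  At 31: no left child.
  Visit 31.
  At 31: go right to 25.
    At 25: go left to 4.
      At 4: no left child.
      Visit 4.
      At 4: go right to 39.
        39 is a leaf — visit 39.
    Visit 25.
    At 25: go right to 24.
      At 24: no left child.
      Visit 24.
      At 24: go right to 36.
        36 is a leaf — visit 36.
Full in-order sequence: 9, 18, 7, 23, 13, 21, 31, 4, 39, 25, 24, 36.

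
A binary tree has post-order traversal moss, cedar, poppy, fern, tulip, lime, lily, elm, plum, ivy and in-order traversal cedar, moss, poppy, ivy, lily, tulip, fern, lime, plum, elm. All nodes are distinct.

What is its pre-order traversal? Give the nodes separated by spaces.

The last element of post-order is the root; it splits in-order into left and right subtrees.
Root ivy: left subtree has 3 nodes {cedar, moss, poppy}, right has 6 {lily, tulip, fern, lime, plum, elm}.
  Root poppy: left subtree has 2 nodes {cedar, moss}, right has 0 { }.
    Root cedar: left subtree has 0 nodes { }, right has 1 {moss}.
  Root plum: left subtree has 4 nodes {lily, tulip, fern, lime}, right has 1 {elm}.
    Root lily: left subtree has 0 nodes { }, right has 3 {tulip, fern, lime}.
      Root lime: left subtree has 2 nodes {tulip, fern}, right has 0 { }.
        Root tulip: left subtree has 0 nodes { }, right has 1 {fern}.

ivy poppy cedar moss plum lily lime tulip fern elm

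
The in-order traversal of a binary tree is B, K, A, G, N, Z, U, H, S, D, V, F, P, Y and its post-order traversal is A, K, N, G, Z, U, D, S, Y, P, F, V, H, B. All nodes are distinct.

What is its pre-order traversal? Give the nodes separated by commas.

B, H, U, Z, G, K, A, N, V, S, D, F, P, Y

The last element of post-order is the root; it splits in-order into left and right subtrees.
Root B: left subtree has 0 nodes { }, right has 13 {K, A, G, N, Z, U, H, S, D, V, F, P, Y}.
  Root H: left subtree has 6 nodes {K, A, G, N, Z, U}, right has 6 {S, D, V, F, P, Y}.
    Root U: left subtree has 5 nodes {K, A, G, N, Z}, right has 0 { }.
      Root Z: left subtree has 4 nodes {K, A, G, N}, right has 0 { }.
        Root G: left subtree has 2 nodes {K, A}, right has 1 {N}.
          Root K: left subtree has 0 nodes { }, right has 1 {A}.
    Root V: left subtree has 2 nodes {S, D}, right has 3 {F, P, Y}.
      Root S: left subtree has 0 nodes { }, right has 1 {D}.
      Root F: left subtree has 0 nodes { }, right has 2 {P, Y}.
        Root P: left subtree has 0 nodes { }, right has 1 {Y}.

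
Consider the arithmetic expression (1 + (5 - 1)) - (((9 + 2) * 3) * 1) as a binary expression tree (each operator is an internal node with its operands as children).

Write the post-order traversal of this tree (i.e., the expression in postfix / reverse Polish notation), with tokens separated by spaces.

1 5 1 - + 9 2 + 3 * 1 * -

Post-order on an expression tree gives postfix notation: for each operator, emit left operand, right operand, then the operator.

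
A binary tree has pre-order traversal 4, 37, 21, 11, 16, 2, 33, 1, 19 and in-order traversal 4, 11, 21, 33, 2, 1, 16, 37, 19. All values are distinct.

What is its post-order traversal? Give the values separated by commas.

11, 33, 1, 2, 16, 21, 19, 37, 4

The first element of pre-order is the root; it splits in-order into left and right subtrees.
Root 4: left subtree has 0 nodes { }, right has 8 {11, 21, 33, 2, 1, 16, 37, 19}.
  Root 37: left subtree has 6 nodes {11, 21, 33, 2, 1, 16}, right has 1 {19}.
    Root 21: left subtree has 1 node {11}, right has 4 {33, 2, 1, 16}.
      Root 16: left subtree has 3 nodes {33, 2, 1}, right has 0 { }.
        Root 2: left subtree has 1 node {33}, right has 1 {1}.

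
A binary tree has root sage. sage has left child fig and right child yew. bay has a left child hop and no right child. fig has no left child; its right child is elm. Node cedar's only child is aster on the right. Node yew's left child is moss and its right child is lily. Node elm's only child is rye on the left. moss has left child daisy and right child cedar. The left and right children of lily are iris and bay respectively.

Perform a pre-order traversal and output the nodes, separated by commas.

sage, fig, elm, rye, yew, moss, daisy, cedar, aster, lily, iris, bay, hop

Pre-order visits the node, then its left subtree, then its right subtree.
Visit sage.
At sage: go left to fig.
  Visit fig.
  At fig: no left child.
  At fig: go right to elm.
    Visit elm.
    At elm: go left to rye.
      rye is a leaf — visit rye.
    At elm: no right child.
At sage: go right to yew.
  Visit yew.
  At yew: go left to moss.
    Visit moss.
    At moss: go left to daisy.
      daisy is a leaf — visit daisy.
    At moss: go right to cedar.
      Visit cedar.
      At cedar: no left child.
      At cedar: go right to aster.
        aster is a leaf — visit aster.
  At yew: go right to lily.
    Visit lily.
    At lily: go left to iris.
      iris is a leaf — visit iris.
    At lily: go right to bay.
      Visit bay.
      At bay: go left to hop.
        hop is a leaf — visit hop.
      At bay: no right child.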